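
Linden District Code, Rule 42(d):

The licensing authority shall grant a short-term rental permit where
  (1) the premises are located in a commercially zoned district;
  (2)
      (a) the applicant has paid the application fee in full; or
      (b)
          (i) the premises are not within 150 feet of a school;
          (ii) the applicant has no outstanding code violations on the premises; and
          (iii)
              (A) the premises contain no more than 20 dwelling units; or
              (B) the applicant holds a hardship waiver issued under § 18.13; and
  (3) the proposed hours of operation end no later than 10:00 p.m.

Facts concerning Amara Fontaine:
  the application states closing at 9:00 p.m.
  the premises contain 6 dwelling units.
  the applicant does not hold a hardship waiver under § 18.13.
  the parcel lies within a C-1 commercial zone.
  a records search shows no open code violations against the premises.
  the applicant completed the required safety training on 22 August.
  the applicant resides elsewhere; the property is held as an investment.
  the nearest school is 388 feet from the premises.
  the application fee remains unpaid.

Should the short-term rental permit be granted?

(1) commercially zoned — met.
(a) fee paid — not met.
(i) ≥150 ft from school — met.
(ii) no code violations — holds.
(A) ≤ 20 units — met.
(B) hardship waiver — not satisfied.
So (iii) is satisfied (T OR F).
(b): T AND T AND T → true.
(2) = F OR T = true.
(3) closes by 10 p.m. — satisfied.
So Overall is satisfied (T AND T AND T).

Yes — granted.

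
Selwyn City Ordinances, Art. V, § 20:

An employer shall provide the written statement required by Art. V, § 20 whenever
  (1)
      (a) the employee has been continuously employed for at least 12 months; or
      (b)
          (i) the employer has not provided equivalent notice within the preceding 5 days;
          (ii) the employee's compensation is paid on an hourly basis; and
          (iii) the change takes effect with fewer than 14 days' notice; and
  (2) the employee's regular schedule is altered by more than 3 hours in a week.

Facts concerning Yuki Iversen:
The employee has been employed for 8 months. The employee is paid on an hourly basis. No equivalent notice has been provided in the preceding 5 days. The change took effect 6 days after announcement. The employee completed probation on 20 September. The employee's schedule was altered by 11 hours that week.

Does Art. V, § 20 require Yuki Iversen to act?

Yes — required.

(a) tenure ≥ 12 mo. — fails.
(i) no recent notice — met.
(ii) hourly-paid — holds.
(iii) < 14 days' notice — satisfied.
(b): T AND T AND T → true.
(1): F OR T → true.
(2) schedule shift > 3h — satisfied.
Overall: T AND T → true.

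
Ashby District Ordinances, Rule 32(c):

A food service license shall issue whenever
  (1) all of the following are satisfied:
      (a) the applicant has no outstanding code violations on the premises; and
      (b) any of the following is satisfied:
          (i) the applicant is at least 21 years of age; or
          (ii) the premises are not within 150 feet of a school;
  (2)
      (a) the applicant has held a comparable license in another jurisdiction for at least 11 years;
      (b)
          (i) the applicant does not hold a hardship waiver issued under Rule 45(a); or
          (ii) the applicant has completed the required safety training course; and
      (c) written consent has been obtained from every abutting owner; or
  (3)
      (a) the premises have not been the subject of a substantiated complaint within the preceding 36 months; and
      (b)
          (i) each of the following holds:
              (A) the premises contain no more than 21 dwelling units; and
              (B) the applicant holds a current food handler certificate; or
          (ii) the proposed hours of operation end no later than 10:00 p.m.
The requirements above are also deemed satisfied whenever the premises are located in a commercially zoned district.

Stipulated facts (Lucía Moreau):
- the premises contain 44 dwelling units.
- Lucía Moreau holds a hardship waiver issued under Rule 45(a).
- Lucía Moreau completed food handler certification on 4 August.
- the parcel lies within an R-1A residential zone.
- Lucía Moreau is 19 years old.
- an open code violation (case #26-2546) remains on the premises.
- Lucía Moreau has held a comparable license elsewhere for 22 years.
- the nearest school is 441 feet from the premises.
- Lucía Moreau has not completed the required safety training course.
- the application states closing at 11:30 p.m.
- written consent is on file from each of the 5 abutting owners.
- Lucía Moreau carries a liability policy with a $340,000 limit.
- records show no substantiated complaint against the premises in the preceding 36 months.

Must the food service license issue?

(a) no code violations — not met.
(i) age ≥ 21 — not satisfied.
(ii) ≥150 ft from school — met.
(b): F OR T → true.
(1) = F AND T = false.
(a) prior license ≥ 11 yr — holds.
(i) not (hardship waiver) — not met.
(ii) safety training — not satisfied.
(b) = F OR F = false.
(c) all abutters consent — met.
(2) = T AND F AND T = false.
(a) no complaint in 36 mo. — holds.
(A) ≤ 21 units — not satisfied.
(B) food handler cert. — satisfied.
(i): F AND T → false.
(ii) closes by 10 p.m. — fails.
So (b) is not satisfied (F OR F).
(3): T AND F → false.
Overall: F OR F OR F → false.
Exception (commercially zoned) — not satisfied.
Result: main false OR exception false → false.

No — denied.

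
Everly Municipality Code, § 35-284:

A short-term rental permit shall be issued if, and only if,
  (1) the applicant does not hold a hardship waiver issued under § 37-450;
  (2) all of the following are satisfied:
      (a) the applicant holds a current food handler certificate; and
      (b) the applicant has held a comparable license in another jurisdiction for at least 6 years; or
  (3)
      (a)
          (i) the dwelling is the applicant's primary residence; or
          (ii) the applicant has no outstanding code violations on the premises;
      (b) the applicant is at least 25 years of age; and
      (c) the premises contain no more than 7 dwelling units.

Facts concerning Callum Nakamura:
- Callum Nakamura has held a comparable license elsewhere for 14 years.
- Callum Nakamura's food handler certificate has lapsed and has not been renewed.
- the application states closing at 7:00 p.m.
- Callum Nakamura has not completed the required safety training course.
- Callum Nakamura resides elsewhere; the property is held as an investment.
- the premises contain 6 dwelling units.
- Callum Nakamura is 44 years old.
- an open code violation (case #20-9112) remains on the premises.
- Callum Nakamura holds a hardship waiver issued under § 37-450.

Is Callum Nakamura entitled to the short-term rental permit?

No — denied.

(1) not (hardship waiver) — fails.
(a) food handler cert. — fails.
(b) prior license ≥ 6 yr — met.
So (2) is not satisfied (F AND T).
(i) primary residence — fails.
(ii) no code violations — not satisfied.
(a) = F OR F = false.
(b) age ≥ 25 — satisfied.
(c) ≤ 7 units — met.
(3) = F AND T AND T = false.
Overall: F OR F OR F → false.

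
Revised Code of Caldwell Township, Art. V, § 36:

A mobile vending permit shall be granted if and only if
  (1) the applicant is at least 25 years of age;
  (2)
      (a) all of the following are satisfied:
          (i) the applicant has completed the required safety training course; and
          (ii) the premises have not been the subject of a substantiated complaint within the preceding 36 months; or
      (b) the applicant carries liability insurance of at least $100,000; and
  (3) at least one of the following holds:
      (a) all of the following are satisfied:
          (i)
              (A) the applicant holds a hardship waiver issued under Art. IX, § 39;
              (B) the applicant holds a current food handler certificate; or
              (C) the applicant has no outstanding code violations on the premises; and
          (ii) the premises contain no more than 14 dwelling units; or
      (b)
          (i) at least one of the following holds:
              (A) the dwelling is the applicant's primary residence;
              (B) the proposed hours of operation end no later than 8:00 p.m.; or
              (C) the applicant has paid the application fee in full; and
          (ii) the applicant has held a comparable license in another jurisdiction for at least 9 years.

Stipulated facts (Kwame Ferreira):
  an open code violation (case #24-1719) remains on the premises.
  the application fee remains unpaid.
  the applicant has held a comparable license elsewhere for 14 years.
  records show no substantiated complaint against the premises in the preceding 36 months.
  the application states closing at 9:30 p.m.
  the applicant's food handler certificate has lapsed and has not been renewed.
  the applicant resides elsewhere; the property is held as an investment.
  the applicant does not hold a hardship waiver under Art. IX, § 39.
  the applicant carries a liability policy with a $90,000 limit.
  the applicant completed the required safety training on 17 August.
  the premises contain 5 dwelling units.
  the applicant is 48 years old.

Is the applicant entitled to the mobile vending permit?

(1) age ≥ 25 — satisfied.
(i) safety training — holds.
(ii) no complaint in 36 mo. — met.
(a): T AND T → true.
(b) insurance ≥ $100,000 — fails.
So (2) is satisfied (T OR F).
(A) hardship waiver — not met.
(B) food handler cert. — not satisfied.
(C) no code violations — fails.
(i): F OR F OR F → false.
(ii) ≤ 14 units — holds.
(a): F AND T → false.
(A) primary residence — not satisfied.
(B) closes by 8 p.m. — not satisfied.
(C) fee paid — not met.
(i) = F OR F OR F = false.
(ii) prior license ≥ 9 yr — met.
So (b) is not satisfied (F AND T).
(3): F OR F → false.
Overall: T AND T AND F → false.

No — denied.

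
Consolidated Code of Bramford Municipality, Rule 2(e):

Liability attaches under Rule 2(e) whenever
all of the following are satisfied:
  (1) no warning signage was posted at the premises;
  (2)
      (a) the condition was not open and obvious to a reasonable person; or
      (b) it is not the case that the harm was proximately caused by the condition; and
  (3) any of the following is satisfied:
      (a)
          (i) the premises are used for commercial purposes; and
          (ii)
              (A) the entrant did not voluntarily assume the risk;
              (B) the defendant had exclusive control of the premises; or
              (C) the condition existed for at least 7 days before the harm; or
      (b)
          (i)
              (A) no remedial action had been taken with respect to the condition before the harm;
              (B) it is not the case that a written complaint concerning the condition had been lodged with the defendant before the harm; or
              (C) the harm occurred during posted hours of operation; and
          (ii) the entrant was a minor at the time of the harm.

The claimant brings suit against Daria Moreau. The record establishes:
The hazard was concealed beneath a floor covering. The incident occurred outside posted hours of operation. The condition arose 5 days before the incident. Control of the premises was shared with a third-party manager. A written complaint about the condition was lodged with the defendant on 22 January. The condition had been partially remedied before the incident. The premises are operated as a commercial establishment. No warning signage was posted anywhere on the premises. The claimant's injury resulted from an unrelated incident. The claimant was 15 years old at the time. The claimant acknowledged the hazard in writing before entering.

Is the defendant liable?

(1) no signage posted — met.
(a) not open/obvious — holds.
(b) not (proximate cause) — met.
(2): T OR T → true.
(i) commercial use — met.
(A) no assumed risk — not met.
(B) exclusive control — not satisfied.
(C) condition ≥7 days old — fails.
(ii): F OR F OR F → false.
So (a) is not satisfied (T AND F).
(A) no remedial action — fails.
(B) not (complaint lodged) — not satisfied.
(C) during posted hours — not satisfied.
(i): F OR F OR F → false.
(ii) entrant a minor — satisfied.
(b): F AND T → false.
So (3) is not satisfied (F OR F).
So Overall is not satisfied (T AND T AND F).

No — not liable.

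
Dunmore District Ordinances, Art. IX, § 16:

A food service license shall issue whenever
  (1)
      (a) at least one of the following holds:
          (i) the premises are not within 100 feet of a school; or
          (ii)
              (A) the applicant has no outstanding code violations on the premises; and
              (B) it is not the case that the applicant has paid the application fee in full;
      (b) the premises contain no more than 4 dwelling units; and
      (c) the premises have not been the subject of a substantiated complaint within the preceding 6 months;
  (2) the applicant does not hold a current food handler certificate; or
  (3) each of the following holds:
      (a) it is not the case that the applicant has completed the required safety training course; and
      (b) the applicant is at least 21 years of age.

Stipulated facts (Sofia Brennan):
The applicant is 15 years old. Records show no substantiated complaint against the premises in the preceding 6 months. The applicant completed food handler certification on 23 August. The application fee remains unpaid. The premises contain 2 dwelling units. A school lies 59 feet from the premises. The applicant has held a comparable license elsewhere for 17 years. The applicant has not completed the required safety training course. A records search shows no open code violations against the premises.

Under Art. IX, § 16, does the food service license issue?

(i) ≥100 ft from school — not met.
(A) no code violations — holds.
(B) not (fee paid) — met.
(ii) = T AND T = true.
(a): F OR T → true.
(b) ≤ 4 units — satisfied.
(c) no complaint in 6 mo. — met.
So (1) is satisfied (T AND T AND T).
(2) not (food handler cert.) — not met.
(a) not (safety training) — satisfied.
(b) age ≥ 21 — fails.
So (3) is not satisfied (T AND F).
Overall: T OR F OR F → true.

Yes — granted.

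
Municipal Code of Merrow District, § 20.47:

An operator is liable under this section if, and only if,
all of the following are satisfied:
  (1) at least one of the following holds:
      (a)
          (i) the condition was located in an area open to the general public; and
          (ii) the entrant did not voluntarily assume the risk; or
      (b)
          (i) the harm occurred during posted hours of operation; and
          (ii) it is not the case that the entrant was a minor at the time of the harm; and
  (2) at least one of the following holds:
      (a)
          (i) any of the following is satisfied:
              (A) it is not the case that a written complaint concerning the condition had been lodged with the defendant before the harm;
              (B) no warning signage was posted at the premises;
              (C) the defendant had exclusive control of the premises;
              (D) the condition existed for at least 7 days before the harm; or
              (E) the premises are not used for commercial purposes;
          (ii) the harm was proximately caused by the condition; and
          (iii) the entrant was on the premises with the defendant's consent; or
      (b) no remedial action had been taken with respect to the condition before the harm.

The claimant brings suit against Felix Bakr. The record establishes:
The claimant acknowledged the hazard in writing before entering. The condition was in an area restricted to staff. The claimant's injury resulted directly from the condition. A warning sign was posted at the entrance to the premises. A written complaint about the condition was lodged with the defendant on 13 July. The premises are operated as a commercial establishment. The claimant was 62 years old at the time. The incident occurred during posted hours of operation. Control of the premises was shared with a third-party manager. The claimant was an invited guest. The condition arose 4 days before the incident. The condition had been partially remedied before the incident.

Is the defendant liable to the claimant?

No — not liable.

(i) public area — fails.
(ii) no assumed risk — fails.
(a): F AND F → false.
(i) during posted hours — satisfied.
(ii) not (entrant a minor) — satisfied.
(b): T AND T → true.
(1) = F OR T = true.
(A) not (complaint lodged) — not met.
(B) no signage posted — not met.
(C) exclusive control — fails.
(D) condition ≥7 days old — not met.
(E) not (commercial use) — not met.
(i) = F OR F OR F OR F OR F = false.
(ii) proximate cause — holds.
(iii) consent to enter — holds.
(a) = F AND T AND T = false.
(b) no remedial action — fails.
(2): F OR F → false.
Overall: T AND F → false.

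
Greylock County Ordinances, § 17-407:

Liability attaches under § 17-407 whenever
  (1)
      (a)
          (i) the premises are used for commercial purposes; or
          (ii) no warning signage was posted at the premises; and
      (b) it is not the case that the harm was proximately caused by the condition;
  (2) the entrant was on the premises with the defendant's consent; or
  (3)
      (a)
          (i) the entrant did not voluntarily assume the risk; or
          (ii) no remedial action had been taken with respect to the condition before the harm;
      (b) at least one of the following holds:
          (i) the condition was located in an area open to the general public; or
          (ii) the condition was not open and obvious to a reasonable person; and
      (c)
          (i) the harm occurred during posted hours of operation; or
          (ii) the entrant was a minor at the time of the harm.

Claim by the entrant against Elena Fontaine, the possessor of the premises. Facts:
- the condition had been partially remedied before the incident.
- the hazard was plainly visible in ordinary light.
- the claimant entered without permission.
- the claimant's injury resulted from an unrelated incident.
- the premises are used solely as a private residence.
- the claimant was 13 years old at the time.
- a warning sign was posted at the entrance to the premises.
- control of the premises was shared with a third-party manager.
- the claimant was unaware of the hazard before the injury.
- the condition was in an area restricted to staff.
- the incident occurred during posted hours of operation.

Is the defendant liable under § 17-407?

No — not liable.

(i) commercial use — fails.
(ii) no signage posted — not satisfied.
So (a) is not satisfied (F OR F).
(b) not (proximate cause) — holds.
So (1) is not satisfied (F AND T).
(2) consent to enter — not met.
(i) no assumed risk — satisfied.
(ii) no remedial action — not satisfied.
(a) = T OR F = true.
(i) public area — not satisfied.
(ii) not open/obvious — not met.
So (b) is not satisfied (F OR F).
(i) during posted hours — holds.
(ii) entrant a minor — holds.
(c): T OR T → true.
So (3) is not satisfied (T AND F AND T).
Overall: F OR F OR F → false.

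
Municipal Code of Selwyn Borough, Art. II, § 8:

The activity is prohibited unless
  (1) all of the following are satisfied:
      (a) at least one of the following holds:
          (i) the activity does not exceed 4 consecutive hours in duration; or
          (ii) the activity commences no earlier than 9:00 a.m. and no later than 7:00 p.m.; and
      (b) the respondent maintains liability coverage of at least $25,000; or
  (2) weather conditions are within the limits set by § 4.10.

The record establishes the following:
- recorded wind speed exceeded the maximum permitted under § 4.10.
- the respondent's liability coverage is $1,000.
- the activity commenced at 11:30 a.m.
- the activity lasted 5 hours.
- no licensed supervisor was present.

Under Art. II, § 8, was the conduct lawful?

No — unlawful.

(i) ≤ 4 hrs duration — fails.
(ii) start within hours — met.
(a) = F OR T = true.
(b) coverage ≥ $25,000 — fails.
So (1) is not satisfied (T AND F).
(2) weather ok — not met.
So Overall is not satisfied (F OR F).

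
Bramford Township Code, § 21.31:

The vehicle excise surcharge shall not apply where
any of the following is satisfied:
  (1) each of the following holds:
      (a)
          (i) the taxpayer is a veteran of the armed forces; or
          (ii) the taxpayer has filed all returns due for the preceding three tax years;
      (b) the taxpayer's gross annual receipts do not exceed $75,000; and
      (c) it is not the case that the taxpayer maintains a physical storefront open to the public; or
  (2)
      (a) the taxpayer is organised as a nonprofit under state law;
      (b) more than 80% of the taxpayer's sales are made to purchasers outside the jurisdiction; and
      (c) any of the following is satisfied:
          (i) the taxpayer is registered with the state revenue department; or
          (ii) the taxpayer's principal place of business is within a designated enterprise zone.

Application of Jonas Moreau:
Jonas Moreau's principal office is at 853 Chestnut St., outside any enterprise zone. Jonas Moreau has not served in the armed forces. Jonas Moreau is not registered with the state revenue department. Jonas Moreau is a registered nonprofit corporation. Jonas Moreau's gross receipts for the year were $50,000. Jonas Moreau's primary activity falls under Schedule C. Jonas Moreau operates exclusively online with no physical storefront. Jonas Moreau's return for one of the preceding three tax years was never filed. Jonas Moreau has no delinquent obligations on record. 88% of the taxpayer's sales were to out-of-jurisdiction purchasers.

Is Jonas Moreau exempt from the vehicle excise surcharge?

No — not exempt.

(i) veteran — not met.
(ii) returns current — not met.
(a) = F OR F = false.
(b) receipts ≤ $75,000 — met.
(c) not (has storefront) — satisfied.
So (1) is not satisfied (F AND T AND T).
(a) nonprofit — met.
(b) >80% out-of-jur. sales — holds.
(i) state-registered — fails.
(ii) in enterprise zone — fails.
(c): F OR F → false.
So (2) is not satisfied (T AND T AND F).
Overall: F OR F → false.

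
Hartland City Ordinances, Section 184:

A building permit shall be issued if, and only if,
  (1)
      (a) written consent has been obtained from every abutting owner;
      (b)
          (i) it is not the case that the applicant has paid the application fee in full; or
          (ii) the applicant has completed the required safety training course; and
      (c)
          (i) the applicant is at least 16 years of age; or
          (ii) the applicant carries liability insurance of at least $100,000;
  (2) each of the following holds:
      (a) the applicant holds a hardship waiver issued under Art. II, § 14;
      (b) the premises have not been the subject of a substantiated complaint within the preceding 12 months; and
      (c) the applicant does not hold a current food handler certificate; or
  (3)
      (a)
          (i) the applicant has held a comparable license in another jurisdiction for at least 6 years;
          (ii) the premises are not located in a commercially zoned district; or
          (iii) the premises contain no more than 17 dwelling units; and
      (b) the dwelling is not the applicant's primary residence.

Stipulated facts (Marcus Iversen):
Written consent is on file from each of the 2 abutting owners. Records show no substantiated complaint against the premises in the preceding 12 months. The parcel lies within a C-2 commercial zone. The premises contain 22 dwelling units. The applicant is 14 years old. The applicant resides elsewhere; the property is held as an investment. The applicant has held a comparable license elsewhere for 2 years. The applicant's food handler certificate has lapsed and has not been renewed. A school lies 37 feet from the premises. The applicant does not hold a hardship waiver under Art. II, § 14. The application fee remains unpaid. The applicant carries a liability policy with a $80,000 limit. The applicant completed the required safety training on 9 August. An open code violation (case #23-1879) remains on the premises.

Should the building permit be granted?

(a) all abutters consent — met.
(i) not (fee paid) — holds.
(ii) safety training — satisfied.
So (b) is satisfied (T OR T).
(i) age ≥ 16 — not met.
(ii) insurance ≥ $100,000 — fails.
So (c) is not satisfied (F OR F).
So (1) is not satisfied (T AND T AND F).
(a) hardship waiver — not met.
(b) no complaint in 12 mo. — satisfied.
(c) not (food handler cert.) — satisfied.
(2): F AND T AND T → false.
(i) prior license ≥ 6 yr — not met.
(ii) not (commercially zoned) — not satisfied.
(iii) ≤ 17 units — not satisfied.
(a): F OR F OR F → false.
(b) not (primary residence) — holds.
So (3) is not satisfied (F AND T).
So Overall is not satisfied (F OR F OR F).

No — denied.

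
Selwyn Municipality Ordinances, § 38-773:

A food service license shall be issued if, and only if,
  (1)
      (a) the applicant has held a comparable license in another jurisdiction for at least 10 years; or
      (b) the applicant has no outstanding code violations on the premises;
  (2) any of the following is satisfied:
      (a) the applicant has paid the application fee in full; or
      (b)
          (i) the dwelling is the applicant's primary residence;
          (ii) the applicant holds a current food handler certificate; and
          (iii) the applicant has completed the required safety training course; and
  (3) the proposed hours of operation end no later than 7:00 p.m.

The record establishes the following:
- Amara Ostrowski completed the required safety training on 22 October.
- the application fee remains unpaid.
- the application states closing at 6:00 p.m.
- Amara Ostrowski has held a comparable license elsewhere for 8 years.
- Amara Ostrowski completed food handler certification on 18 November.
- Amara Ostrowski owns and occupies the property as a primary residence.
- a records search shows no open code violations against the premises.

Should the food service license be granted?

(a) prior license ≥ 10 yr — not satisfied.
(b) no code violations — satisfied.
(1) = F OR T = true.
(a) fee paid — not satisfied.
(i) primary residence — met.
(ii) food handler cert. — satisfied.
(iii) safety training — holds.
(b) = T AND T AND T = true.
(2) = F OR T = true.
(3) closes by 7 p.m. — met.
Overall = T AND T AND T = true.

Yes — granted.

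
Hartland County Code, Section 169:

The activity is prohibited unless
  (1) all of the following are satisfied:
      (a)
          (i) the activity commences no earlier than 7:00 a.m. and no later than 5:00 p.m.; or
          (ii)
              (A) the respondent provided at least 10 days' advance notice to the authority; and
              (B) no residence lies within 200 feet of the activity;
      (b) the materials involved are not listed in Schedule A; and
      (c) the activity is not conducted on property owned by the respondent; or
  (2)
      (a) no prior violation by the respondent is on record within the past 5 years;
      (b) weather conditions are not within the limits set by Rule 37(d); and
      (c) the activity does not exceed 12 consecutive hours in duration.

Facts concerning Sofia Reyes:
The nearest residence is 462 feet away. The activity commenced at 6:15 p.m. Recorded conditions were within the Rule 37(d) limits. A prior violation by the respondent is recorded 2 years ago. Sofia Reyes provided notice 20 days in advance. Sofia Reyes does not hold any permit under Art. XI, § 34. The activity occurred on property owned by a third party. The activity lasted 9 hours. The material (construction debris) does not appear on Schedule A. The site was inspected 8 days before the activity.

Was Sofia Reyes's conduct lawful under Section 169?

(i) start within hours — not satisfied.
(A) ≥10 days' notice — holds.
(B) no residence in 200 ft — holds.
So (ii) is satisfied (T AND T).
So (a) is satisfied (F OR T).
(b) not (Schedule A material) — satisfied.
(c) not (own property) — satisfied.
(1): T AND T AND T → true.
(a) no prior violation — fails.
(b) not (weather ok) — not met.
(c) ≤ 12 hrs duration — met.
(2): F AND F AND T → false.
So Overall is satisfied (T OR F).

Yes — lawful.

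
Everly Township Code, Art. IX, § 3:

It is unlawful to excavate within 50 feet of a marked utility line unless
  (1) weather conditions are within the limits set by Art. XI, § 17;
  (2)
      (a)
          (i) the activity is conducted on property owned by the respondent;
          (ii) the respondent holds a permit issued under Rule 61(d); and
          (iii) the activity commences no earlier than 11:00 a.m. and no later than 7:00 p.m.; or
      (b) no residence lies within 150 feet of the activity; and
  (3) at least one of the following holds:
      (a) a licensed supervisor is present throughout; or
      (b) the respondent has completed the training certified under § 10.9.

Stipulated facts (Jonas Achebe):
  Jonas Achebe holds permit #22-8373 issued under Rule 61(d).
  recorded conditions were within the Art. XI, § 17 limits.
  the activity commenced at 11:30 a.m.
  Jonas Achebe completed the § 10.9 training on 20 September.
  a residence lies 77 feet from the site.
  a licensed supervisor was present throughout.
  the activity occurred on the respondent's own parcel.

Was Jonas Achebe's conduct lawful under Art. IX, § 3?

(1) weather ok — satisfied.
(i) own property — holds.
(ii) holds permit — satisfied.
(iii) start within hours — met.
(a) = T AND T AND T = true.
(b) no residence in 150 ft — not met.
(2): T OR F → true.
(a) supervisor present — met.
(b) training certified — satisfied.
So (3) is satisfied (T OR T).
Overall = T AND T AND T = true.

Yes — lawful.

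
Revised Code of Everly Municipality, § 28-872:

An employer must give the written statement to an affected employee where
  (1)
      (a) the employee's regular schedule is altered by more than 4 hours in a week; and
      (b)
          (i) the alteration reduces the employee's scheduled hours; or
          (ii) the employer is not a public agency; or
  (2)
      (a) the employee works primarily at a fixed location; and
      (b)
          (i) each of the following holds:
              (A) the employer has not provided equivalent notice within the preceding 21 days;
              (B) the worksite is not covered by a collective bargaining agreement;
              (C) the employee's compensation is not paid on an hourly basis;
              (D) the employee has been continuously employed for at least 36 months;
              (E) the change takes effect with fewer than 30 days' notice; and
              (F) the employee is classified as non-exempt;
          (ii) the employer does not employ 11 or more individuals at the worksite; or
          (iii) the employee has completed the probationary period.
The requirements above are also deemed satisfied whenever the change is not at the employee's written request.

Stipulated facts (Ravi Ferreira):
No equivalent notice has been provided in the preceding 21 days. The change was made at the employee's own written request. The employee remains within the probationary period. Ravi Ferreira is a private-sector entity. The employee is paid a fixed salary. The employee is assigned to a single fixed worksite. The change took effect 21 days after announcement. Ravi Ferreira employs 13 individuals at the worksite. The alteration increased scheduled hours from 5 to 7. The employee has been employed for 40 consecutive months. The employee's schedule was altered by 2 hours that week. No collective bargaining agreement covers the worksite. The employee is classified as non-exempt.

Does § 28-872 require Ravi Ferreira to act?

(a) schedule shift > 4h — not satisfied.
(i) hours reduced — not met.
(ii) not (public agency) — satisfied.
(b): F OR T → true.
(1): F AND T → false.
(a) fixed location — met.
(A) no recent notice — holds.
(B) no CBA — holds.
(C) not (hourly-paid) — satisfied.
(D) tenure ≥ 36 mo. — satisfied.
(E) < 30 days' notice — satisfied.
(F) non-exempt — holds.
(i) = T AND T AND T AND T AND T AND T = true.
(ii) not (≥ 11 at site) — not met.
(iii) past probation — not met.
(b) = T OR F OR F = true.
So (2) is satisfied (T AND T).
Overall: F OR T → true.
Exception (not employee-requested) — not satisfied.
Result: main true OR exception false → true.

Yes — required.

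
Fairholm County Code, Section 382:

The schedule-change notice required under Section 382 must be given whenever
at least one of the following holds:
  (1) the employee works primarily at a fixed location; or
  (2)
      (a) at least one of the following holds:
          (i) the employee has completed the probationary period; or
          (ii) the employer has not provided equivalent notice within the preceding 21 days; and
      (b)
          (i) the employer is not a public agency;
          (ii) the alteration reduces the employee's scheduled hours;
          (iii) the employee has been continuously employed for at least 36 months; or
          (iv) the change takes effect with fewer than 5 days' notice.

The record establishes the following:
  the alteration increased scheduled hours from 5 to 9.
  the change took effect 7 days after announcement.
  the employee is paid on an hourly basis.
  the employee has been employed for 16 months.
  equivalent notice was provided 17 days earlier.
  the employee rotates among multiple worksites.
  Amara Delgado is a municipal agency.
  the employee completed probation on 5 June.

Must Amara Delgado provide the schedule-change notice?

(1) fixed location — not met.
(i) past probation — met.
(ii) no recent notice — fails.
(a) = T OR F = true.
(i) not (public agency) — fails.
(ii) hours reduced — not met.
(iii) tenure ≥ 36 mo. — not met.
(iv) < 5 days' notice — not met.
(b): F OR F OR F OR F → false.
(2): T AND F → false.
Overall: F OR F → false.

No — not required.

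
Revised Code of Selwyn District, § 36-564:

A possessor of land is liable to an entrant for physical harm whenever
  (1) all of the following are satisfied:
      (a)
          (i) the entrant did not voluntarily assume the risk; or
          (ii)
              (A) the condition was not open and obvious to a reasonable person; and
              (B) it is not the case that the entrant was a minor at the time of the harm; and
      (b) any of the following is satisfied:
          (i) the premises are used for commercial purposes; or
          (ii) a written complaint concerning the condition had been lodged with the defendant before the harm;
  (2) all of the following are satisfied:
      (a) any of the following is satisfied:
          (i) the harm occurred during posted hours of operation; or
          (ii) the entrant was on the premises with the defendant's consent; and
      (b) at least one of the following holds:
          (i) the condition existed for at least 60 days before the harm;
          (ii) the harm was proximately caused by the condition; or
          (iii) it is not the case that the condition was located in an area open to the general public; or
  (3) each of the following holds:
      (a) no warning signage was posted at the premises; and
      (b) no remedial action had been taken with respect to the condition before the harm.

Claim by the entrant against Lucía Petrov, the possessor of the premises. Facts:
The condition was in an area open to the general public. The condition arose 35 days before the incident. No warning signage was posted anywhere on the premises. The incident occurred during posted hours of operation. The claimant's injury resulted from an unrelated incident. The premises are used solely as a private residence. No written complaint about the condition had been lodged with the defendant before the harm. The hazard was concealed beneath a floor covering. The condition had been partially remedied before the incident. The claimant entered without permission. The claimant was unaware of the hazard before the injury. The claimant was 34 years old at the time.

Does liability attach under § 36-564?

No — not liable.

(i) no assumed risk — satisfied.
(A) not open/obvious — met.
(B) not (entrant a minor) — satisfied.
So (ii) is satisfied (T AND T).
(a) = T OR T = true.
(i) commercial use — fails.
(ii) complaint lodged — not satisfied.
(b): F OR F → false.
(1): T AND F → false.
(i) during posted hours — satisfied.
(ii) consent to enter — not met.
So (a) is satisfied (T OR F).
(i) condition ≥60 days old — fails.
(ii) proximate cause — not satisfied.
(iii) not (public area) — fails.
(b) = F OR F OR F = false.
(2): T AND F → false.
(a) no signage posted — holds.
(b) no remedial action — not met.
(3): T AND F → false.
So Overall is not satisfied (F OR F OR F).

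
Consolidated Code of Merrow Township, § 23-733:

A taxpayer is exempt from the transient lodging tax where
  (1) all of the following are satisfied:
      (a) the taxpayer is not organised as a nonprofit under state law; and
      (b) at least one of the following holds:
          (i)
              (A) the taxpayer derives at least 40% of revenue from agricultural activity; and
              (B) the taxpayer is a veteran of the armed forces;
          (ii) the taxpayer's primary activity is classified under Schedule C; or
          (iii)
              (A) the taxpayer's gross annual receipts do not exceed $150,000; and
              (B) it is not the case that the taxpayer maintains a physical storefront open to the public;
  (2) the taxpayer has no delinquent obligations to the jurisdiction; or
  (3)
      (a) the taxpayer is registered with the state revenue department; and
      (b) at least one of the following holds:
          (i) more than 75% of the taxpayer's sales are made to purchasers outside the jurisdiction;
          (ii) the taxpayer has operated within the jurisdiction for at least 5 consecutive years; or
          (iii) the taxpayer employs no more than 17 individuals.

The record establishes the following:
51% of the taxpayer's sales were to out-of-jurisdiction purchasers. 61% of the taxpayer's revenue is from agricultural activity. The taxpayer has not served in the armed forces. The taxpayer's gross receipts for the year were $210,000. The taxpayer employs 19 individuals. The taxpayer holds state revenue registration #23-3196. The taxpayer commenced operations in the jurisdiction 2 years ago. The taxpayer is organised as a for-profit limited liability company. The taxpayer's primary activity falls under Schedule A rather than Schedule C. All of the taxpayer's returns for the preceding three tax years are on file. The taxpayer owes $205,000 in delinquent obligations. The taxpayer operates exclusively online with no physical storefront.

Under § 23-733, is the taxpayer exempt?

(a) not (nonprofit) — met.
(A) ≥40% agricultural — holds.
(B) veteran — fails.
So (i) is not satisfied (T AND F).
(ii) Schedule C activity — fails.
(A) receipts ≤ $150,000 — fails.
(B) not (has storefront) — holds.
So (iii) is not satisfied (F AND T).
So (b) is not satisfied (F OR F OR F).
So (1) is not satisfied (T AND F).
(2) no delinquency — fails.
(a) state-registered — holds.
(i) >75% out-of-jur. sales — fails.
(ii) ≥ 5 yrs in jurisdiction — not met.
(iii) ≤ 17 employees — fails.
(b): F OR F OR F → false.
So (3) is not satisfied (T AND F).
Overall: F OR F OR F → false.

No — not exempt.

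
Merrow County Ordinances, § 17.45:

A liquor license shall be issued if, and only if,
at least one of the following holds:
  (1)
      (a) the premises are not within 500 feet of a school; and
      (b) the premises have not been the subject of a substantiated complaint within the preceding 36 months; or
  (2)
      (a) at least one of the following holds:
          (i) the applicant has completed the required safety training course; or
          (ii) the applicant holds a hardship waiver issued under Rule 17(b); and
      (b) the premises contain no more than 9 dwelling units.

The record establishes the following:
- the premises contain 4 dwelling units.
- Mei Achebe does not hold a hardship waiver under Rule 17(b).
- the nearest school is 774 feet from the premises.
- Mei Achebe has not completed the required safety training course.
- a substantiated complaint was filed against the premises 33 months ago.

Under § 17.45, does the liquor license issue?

No — denied.

(a) ≥500 ft from school — met.
(b) no complaint in 36 mo. — not satisfied.
(1) = T AND F = false.
(i) safety training — fails.
(ii) hardship waiver — not satisfied.
(a): F OR F → false.
(b) ≤ 9 units — satisfied.
So (2) is not satisfied (F AND T).
So Overall is not satisfied (F OR F).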